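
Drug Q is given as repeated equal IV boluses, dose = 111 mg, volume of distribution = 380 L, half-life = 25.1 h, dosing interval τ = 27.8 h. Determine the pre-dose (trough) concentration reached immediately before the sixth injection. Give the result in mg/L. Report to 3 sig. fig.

C₀ per dose = Dose / Vd = 111 / 380 = 0.2921 mg/L
k = ln2 / t½ = 0.693147 / 25.1 = 0.02762 h⁻¹
Fraction remaining after one interval: r = e^(−kτ) = e^(−0.02762 × 27.8) = 0.4640
Before dose 6, 5 doses have been given (aged 1τ, 2τ, 3τ, 4τ, 5τ).
C_trough = C₀ × (r + r² + … + r^5) = C₀ × r(1−r^5)/(1−r)
        = 0.2921 × 0.4640 × (1 − 0.02151) / (1 − 0.4640) = 0.2474 mg/L

0.247 mg/L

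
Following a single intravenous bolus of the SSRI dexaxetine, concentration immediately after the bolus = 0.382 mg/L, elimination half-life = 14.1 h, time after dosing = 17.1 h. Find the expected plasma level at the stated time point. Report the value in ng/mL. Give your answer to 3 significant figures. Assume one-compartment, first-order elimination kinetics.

k = ln2 / t½ = 0.693147 / 14.1 = 0.04916 h⁻¹
C = C₀ · e^(−k·t) = 0.3820 × e^(−0.04916 × 17.1)
  = 0.3820 × 0.4314 = 0.1648 mg/L
Convert: 0.1648 mg/L × 1000 = 164.8 ng/mL

165 ng/mL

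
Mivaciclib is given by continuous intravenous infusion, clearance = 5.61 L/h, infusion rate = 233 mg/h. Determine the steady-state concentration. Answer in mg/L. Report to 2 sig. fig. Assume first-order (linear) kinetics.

At steady state Css = R₀ / CL = 233 / 5.610 = 41.53 mg/L

42 mg/L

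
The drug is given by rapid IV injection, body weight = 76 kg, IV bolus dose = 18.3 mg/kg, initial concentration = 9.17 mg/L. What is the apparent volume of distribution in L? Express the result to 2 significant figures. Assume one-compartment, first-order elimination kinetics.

Dose = 18.3 × 76 = 1391 mg
Vd = Dose / C₀ = 1391 / 9.17 = 151.7 L

150 L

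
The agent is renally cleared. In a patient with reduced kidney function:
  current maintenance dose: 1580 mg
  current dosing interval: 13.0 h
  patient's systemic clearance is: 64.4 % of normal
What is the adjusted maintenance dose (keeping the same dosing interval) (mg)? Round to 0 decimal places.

To keep the same average steady-state level, dosing rate must scale with clearance.
CL ratio = 64.4 / 100 = 0.6440
New dose (same interval) = 1580 × 0.6440 = 1018 mg

1018 mg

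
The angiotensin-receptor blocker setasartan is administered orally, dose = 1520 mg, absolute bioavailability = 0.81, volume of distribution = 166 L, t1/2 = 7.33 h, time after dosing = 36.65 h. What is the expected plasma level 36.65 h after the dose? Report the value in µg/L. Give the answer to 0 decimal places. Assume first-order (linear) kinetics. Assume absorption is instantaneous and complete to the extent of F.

Amount reaching circulation = F × Dose = 0.81 × 1520 = 1231 mg
C₀ = F·Dose / Vd = 1231 / 166 = 7.416 mg/L
k = ln2 / t½ = 0.693147 / 7.33 = 0.09456 h⁻¹
t / t½ = 36.65 / 7.33 = 5 half-lives
C = C₀ × (1/2)^5 = 7.416 × 0.03125 = 0.2318 mg/L
Convert: 0.2318 mg/L × 1000 = 231.8 µg/L

232 µg/L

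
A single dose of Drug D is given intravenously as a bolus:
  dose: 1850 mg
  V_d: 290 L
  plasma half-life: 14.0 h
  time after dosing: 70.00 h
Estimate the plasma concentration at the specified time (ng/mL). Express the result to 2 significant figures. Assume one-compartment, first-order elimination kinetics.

200 ng/mL

C₀ = Dose / Vd = 1850 / 290 = 6.379 mg/L
k = ln2 / t½ = 0.693147 / 14.0 = 0.04951 h⁻¹
t / t½ = 70.00 / 14.0 = 5 half-lives
C = C₀ × (1/2)^5 = 6.379 × 0.03125 = 0.1993 mg/L
Convert: 0.1993 mg/L × 1000 = 199.3 ng/mL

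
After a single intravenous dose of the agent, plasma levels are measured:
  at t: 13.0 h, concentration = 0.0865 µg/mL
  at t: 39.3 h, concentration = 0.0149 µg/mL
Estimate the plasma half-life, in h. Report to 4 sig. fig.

k = ln(C₁/C₂) / (t₂ − t₁) = ln(0.0865/0.0149) / (39.3 − 13.0)
  = 1.759 / 26.30 = 0.06688 h⁻¹
t½ = ln2 / k = 0.693147 / 0.06688 = 10.36 h

10.36 h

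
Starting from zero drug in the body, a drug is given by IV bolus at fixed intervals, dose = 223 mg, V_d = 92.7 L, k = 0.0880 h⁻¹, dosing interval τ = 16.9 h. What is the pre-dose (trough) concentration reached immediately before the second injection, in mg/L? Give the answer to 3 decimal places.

0.544 mg/L

C₀ per dose = Dose / Vd = 223 / 92.7 = 2.406 mg/L
Fraction remaining after one interval: r = e^(−kτ) = e^(−0.08800 × 16.9) = 0.2260
Before dose 2, 1 dose has been given (aged 1τ).
C_trough = C₀ × r = 2.406 × 0.2260 = 0.5438 mg/L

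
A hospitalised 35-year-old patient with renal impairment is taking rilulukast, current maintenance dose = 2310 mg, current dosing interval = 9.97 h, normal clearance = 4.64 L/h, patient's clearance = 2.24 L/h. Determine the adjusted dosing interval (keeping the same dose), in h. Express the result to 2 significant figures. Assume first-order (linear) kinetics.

21 h

To keep the same average steady-state level, dosing rate must scale with clearance.
CL ratio = 2.24 / 4.64 = 0.4828
New interval (same dose) = 9.97 / 0.4828 = 20.65 h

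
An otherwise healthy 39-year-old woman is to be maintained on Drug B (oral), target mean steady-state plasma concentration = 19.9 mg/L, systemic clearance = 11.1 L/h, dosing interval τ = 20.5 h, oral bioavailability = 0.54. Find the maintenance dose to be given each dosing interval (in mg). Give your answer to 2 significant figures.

At steady state, F × (Dose/τ) = Css × CL.
Dose = Css × CL × τ / F = 19.9 × 11.10 × 20.5 / 0.54 = 8386 mg

8400 mg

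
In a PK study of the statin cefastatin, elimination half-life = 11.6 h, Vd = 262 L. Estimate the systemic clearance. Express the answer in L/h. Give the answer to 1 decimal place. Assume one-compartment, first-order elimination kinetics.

15.7 L/h

k = ln2 / t½ = 0.693147 / 11.6 = 0.05975 h⁻¹
CL = k × Vd = 0.05975 × 262 = 15.65 L/h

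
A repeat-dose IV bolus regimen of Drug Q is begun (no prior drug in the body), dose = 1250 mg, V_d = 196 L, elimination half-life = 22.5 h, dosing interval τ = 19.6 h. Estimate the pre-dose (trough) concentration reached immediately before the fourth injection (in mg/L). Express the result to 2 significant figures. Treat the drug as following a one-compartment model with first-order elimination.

C₀ per dose = Dose / Vd = 1250 / 196 = 6.378 mg/L
k = ln2 / t½ = 0.693147 / 22.5 = 0.03081 h⁻¹
Fraction remaining after one interval: r = e^(−kτ) = e^(−0.03081 × 19.6) = 0.5467
Before dose 4, 3 doses have been given (aged 1τ, 2τ, 3τ).
C_trough = C₀ × (r + r² + … + r^3) = C₀ × r(1−r^3)/(1−r)
        = 6.378 × 0.5467 × (1 − 0.1634) / (1 − 0.5467) = 6.435 mg/L

6.4 mg/L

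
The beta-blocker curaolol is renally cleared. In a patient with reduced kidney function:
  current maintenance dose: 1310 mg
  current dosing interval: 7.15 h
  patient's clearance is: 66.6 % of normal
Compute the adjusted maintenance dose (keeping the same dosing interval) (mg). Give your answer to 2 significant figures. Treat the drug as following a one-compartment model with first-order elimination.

To keep the same average steady-state level, dosing rate must scale with clearance.
CL ratio = 66.6 / 100 = 0.6660
New dose (same interval) = 1310 × 0.6660 = 872.5 mg

870 mg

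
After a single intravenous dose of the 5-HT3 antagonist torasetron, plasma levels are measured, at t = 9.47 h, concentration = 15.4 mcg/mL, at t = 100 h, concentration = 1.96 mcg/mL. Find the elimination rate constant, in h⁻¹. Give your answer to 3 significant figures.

k = ln(C₁/C₂) / (t₂ − t₁) = ln(15.4/1.96) / (100 − 9.47)
  = 2.061 / 90.53 = 0.02277 h⁻¹

0.0228 h⁻¹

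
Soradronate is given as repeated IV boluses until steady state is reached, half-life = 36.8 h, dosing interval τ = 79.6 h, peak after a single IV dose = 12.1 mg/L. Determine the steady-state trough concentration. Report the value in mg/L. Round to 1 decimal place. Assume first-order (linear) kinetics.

3.5 mg/L

k = ln2 / t½ = 0.693147 / 36.8 = 0.01884 h⁻¹
e^(−kτ) = e^(−0.01884 × 79.6) = 0.2232
Accumulation ratio R = 1 / (1 − e^(−kτ)) = 1 / (1 − 0.2232) = 1.287
Steady-state trough = C₀ × R × e^(−kτ) = 12.1 × 1.287 × 0.2232 = 3.476 mg/L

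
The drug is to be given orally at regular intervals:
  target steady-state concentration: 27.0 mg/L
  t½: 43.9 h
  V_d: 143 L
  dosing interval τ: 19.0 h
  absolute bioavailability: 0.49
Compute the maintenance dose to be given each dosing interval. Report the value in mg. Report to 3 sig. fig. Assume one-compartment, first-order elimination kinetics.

k = ln2 / t½ = 0.693147 / 43.9 = 0.01579 h⁻¹
CL = k × Vd = 0.01579 × 143 = 2.258 L/h
At steady state, F × (Dose/τ) = Css × CL.
Dose = Css × CL × τ / F = 27.0 × 2.258 × 19.0 / 0.49 = 2364 mg

2360 mg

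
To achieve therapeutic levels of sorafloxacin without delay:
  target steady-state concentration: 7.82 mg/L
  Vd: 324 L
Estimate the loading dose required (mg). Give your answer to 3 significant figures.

2530 mg

LD = Css × Vd = 7.82 × 324 = 2534 mg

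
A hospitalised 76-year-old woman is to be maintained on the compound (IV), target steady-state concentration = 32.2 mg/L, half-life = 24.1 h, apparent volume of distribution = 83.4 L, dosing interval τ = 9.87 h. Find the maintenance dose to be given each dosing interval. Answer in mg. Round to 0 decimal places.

k = ln2 / t½ = 0.693147 / 24.1 = 0.02876 h⁻¹
CL = k × Vd = 0.02876 × 83.4 = 2.399 L/h
At steady state, Dose/τ = Css × CL.
Dose = Css × CL × τ = 32.2 × 2.399 × 9.87 = 762.4 mg

762 mg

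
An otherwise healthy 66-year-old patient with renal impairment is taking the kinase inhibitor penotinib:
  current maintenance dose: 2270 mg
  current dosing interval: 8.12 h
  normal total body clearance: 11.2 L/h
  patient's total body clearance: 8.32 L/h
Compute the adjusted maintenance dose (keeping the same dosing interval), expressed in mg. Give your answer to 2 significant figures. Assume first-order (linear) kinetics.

To keep the same average steady-state level, dosing rate must scale with clearance.
CL ratio = 8.32 / 11.2 = 0.7429
New dose (same interval) = 2270 × 0.7429 = 1686 mg

1700 mg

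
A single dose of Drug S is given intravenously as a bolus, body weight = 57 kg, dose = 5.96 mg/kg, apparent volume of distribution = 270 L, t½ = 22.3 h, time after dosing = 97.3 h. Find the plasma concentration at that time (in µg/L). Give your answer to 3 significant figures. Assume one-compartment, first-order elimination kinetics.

61.1 µg/L

Total dose = 5.96 × 57 = 339.7 mg
C₀ = Dose / Vd = 339.7 / 270 = 1.258 mg/L
k = ln2 / t½ = 0.693147 / 22.3 = 0.03108 h⁻¹
C = C₀ · e^(−k·t) = 1.258 × e^(−0.03108 × 97.3)
  = 1.258 × 0.04860 = 0.06114 mg/L
Convert: 0.06114 mg/L × 1000 = 61.14 µg/L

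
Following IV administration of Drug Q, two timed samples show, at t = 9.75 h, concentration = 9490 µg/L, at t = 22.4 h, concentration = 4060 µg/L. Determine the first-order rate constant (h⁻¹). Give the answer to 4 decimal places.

0.0671 h⁻¹

k = ln(C₁/C₂) / (t₂ − t₁) = ln(9490/4060) / (22.4 − 9.75)
  = 0.8491 / 12.65 = 0.06712 h⁻¹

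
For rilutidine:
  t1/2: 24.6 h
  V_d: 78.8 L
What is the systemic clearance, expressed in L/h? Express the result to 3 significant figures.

k = ln2 / t½ = 0.693147 / 24.6 = 0.02818 h⁻¹
CL = k × Vd = 0.02818 × 78.8 = 2.221 L/h

2.22 L/h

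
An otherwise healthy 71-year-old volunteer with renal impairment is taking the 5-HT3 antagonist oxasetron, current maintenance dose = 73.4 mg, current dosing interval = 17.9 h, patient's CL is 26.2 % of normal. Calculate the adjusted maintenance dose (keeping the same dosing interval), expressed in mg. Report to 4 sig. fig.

To keep the same average steady-state level, dosing rate must scale with clearance.
CL ratio = 26.2 / 100 = 0.2620
New dose (same interval) = 73.4 × 0.2620 = 19.23 mg

19.23 mg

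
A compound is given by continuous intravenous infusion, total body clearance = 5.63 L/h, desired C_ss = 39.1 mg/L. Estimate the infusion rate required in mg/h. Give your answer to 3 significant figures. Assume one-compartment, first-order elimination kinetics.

220 mg/h

At steady state, infusion rate R₀ = Css × CL = 39.1 × 5.630 = 220.1 mg/h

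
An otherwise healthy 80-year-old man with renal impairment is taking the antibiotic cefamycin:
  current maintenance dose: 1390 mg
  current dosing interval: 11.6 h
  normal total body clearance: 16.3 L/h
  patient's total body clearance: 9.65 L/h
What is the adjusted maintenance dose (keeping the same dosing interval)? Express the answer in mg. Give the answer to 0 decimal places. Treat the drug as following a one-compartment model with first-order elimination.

To keep the same average steady-state level, dosing rate must scale with clearance.
CL ratio = 9.65 / 16.3 = 0.5920
New dose (same interval) = 1390 × 0.5920 = 822.9 mg

823 mg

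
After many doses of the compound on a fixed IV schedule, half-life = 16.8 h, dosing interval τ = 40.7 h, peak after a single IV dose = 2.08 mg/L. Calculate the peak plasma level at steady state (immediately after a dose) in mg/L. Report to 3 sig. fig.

2.56 mg/L

k = ln2 / t½ = 0.693147 / 16.8 = 0.04126 h⁻¹
e^(−kτ) = e^(−0.04126 × 40.7) = 0.1865
Accumulation ratio R = 1 / (1 − e^(−kτ)) = 1 / (1 − 0.1865) = 1.229
Steady-state peak = C₀ × R = 2.08 × 1.229 = 2.556 mg/L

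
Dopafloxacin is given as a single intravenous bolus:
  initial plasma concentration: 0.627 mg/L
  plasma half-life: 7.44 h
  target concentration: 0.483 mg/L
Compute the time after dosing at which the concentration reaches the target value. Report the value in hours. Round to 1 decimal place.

2.8 h

k = ln2 / t½ = 0.693147 / 7.44 = 0.09316 h⁻¹
t = ln(C₀ / C) / k = ln(0.6270 / 0.483) / 0.09316
  = ln(1.298) / 0.09316 = 0.2608 / 0.09316 = 2.799 h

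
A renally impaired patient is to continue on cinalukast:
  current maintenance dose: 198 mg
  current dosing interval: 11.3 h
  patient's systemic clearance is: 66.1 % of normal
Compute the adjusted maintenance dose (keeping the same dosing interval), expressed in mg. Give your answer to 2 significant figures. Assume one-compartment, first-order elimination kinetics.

To keep the same average steady-state level, dosing rate must scale with clearance.
CL ratio = 66.1 / 100 = 0.6610
New dose (same interval) = 198 × 0.6610 = 130.9 mg

130 mg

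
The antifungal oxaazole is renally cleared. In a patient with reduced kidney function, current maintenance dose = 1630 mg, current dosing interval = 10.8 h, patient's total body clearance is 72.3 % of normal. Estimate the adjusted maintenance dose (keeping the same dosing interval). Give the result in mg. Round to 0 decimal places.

1178 mg

To keep the same average steady-state level, dosing rate must scale with clearance.
CL ratio = 72.3 / 100 = 0.7230
New dose (same interval) = 1630 × 0.7230 = 1178 mg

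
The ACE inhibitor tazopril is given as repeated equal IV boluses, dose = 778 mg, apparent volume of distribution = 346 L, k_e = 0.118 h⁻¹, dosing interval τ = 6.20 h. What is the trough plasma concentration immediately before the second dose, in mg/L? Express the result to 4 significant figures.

1.082 mg/L

C₀ per dose = Dose / Vd = 778 / 346 = 2.249 mg/L
Fraction remaining after one interval: r = e^(−kτ) = e^(−0.1180 × 6.20) = 0.4811
Before dose 2, 1 dose has been given (aged 1τ).
C_trough = C₀ × r = 2.249 × 0.4811 = 1.082 mg/L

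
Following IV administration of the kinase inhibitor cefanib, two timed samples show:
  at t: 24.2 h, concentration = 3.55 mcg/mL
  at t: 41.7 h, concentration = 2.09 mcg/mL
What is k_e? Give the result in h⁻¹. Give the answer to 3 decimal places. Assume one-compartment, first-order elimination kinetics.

0.030 h⁻¹

k = ln(C₁/C₂) / (t₂ − t₁) = ln(3.55/2.09) / (41.7 − 24.2)
  = 0.5298 / 17.50 = 0.03027 h⁻¹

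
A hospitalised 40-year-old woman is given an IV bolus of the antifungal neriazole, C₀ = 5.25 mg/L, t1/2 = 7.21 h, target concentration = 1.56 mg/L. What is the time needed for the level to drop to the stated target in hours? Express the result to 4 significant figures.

12.62 h

k = ln2 / t½ = 0.693147 / 7.21 = 0.09614 h⁻¹
t = ln(C₀ / C) / k = ln(5.250 / 1.56) / 0.09614
  = ln(3.365) / 0.09614 = 1.213 / 0.09614 = 12.62 h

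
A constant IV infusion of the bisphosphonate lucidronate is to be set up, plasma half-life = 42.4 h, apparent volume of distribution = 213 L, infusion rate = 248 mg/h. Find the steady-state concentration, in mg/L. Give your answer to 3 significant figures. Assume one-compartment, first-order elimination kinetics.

k = ln2 / t½ = 0.693147 / 42.4 = 0.01635 h⁻¹
CL = k × Vd = 0.01635 × 213 = 3.483 L/h
At steady state Css = R₀ / CL = 248 / 3.483 = 71.20 mg/L

71.2 mg/L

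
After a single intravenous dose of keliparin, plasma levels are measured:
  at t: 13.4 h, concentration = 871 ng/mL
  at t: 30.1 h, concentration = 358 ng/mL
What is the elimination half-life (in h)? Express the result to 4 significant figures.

13.02 h

k = ln(C₁/C₂) / (t₂ − t₁) = ln(871/358) / (30.1 − 13.4)
  = 0.8891 / 16.70 = 0.05324 h⁻¹
t½ = ln2 / k = 0.693147 / 0.05324 = 13.02 h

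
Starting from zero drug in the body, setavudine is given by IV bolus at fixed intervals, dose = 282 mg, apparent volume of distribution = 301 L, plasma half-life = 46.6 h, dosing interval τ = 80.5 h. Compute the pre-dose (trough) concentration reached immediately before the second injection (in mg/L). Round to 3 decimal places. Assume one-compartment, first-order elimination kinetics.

0.283 mg/L

C₀ per dose = Dose / Vd = 282 / 301 = 0.9369 mg/L
k = ln2 / t½ = 0.693147 / 46.6 = 0.01487 h⁻¹
Fraction remaining after one interval: r = e^(−kτ) = e^(−0.01487 × 80.5) = 0.3021
Before dose 2, 1 dose has been given (aged 1τ).
C_trough = C₀ × r = 0.9369 × 0.3021 = 0.2830 mg/L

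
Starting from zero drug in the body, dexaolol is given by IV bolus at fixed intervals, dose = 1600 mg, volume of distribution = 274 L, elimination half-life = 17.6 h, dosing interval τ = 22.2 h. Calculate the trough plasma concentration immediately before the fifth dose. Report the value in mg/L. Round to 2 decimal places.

4.05 mg/L

C₀ per dose = Dose / Vd = 1600 / 274 = 5.839 mg/L
k = ln2 / t½ = 0.693147 / 17.6 = 0.03938 h⁻¹
Fraction remaining after one interval: r = e^(−kτ) = e^(−0.03938 × 22.2) = 0.4172
Before dose 5, 4 doses have been given (aged 1τ, 2τ, 3τ, 4τ).
C_trough = C₀ × (r + r² + … + r^4) = C₀ × r(1−r^4)/(1−r)
        = 5.839 × 0.4172 × (1 − 0.03030) / (1 − 0.4172) = 4.053 mg/L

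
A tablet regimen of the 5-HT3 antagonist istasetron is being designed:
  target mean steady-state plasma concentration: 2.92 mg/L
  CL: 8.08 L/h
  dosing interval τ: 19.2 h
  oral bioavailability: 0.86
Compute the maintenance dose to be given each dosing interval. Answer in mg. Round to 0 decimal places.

527 mg

At steady state, F × (Dose/τ) = Css × CL.
Dose = Css × CL × τ / F = 2.92 × 8.080 × 19.2 / 0.86 = 526.7 mg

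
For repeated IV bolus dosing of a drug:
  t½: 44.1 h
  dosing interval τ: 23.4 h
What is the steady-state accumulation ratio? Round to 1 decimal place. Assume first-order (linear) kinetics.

3.2

k = ln2 / t½ = 0.693147 / 44.1 = 0.01572 h⁻¹
e^(−kτ) = e^(−0.01572 × 23.4) = 0.6922
Accumulation ratio R = 1 / (1 − e^(−kτ)) = 1 / (1 − 0.6922) = 3.249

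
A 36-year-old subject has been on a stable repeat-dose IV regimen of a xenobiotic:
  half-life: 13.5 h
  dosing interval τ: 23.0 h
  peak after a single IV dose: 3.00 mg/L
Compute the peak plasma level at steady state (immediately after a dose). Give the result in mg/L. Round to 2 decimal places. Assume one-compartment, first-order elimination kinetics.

k = ln2 / t½ = 0.693147 / 13.5 = 0.05134 h⁻¹
e^(−kτ) = e^(−0.05134 × 23.0) = 0.3070
Accumulation ratio R = 1 / (1 − e^(−kτ)) = 1 / (1 − 0.3070) = 1.443
Steady-state peak = C₀ × R = 3.00 × 1.443 = 4.329 mg/L

4.33 mg/L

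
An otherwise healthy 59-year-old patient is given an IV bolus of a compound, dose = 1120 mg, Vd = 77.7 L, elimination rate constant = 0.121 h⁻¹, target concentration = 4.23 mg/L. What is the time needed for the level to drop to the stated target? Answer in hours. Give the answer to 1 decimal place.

C₀ = Dose / Vd = 1120 / 77.7 = 14.41 mg/L
t = ln(C₀ / C) / k = ln(14.41 / 4.23) / 0.1210
  = ln(3.407) / 0.1210 = 1.226 / 0.1210 = 10.13 h

10.1 h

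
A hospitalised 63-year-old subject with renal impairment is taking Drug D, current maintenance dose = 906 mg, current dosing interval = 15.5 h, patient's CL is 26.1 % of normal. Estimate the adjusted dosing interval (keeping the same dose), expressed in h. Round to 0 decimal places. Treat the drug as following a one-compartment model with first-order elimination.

59 h

To keep the same average steady-state level, dosing rate must scale with clearance.
CL ratio = 26.1 / 100 = 0.2610
New interval (same dose) = 15.5 / 0.2610 = 59.39 h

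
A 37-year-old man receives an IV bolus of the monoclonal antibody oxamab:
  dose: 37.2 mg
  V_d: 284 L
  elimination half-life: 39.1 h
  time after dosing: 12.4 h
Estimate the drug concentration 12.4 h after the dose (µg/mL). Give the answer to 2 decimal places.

C₀ = Dose / Vd = 37.20 / 284 = 0.1310 mg/L
k = ln2 / t½ = 0.693147 / 39.1 = 0.01773 h⁻¹
C = C₀ · e^(−k·t) = 0.1310 × e^(−0.01773 × 12.4)
  = 0.1310 × 0.8026 = 0.1051 mg/L
(0.1051 mg/L = 0.1051 µg/mL)

0.11 µg/mL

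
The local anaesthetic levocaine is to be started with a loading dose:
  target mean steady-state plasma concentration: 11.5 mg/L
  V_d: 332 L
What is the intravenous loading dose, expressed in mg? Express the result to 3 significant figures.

3820 mg

LD = Css × Vd = 11.5 × 332 = 3818 mg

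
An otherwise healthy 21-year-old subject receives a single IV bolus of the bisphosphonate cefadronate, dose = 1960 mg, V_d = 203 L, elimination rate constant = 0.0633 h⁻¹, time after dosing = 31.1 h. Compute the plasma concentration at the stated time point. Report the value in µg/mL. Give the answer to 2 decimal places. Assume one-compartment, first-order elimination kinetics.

C₀ = Dose / Vd = 1960 / 203 = 9.655 mg/L
C = C₀ · e^(−k·t) = 9.655 × e^(−0.06330 × 31.1)
  = 9.655 × 0.1396 = 1.348 mg/L
(1.348 mg/L = 1.348 µg/mL)

1.35 µg/mL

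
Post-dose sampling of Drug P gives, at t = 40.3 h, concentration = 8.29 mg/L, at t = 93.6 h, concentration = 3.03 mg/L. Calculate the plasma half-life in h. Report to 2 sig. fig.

k = ln(C₁/C₂) / (t₂ − t₁) = ln(8.29/3.03) / (93.6 − 40.3)
  = 1.006 / 53.30 = 0.01887 h⁻¹
t½ = ln2 / k = 0.693147 / 0.01887 = 36.73 h

37 h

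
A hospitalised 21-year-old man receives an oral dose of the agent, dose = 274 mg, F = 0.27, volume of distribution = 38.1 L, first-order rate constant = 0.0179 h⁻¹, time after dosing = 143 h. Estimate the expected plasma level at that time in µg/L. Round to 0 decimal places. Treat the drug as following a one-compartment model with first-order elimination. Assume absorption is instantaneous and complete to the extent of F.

150 µg/L

Amount reaching circulation = F × Dose = 0.27 × 274.0 = 73.98 mg
C₀ = F·Dose / Vd = 73.98 / 38.1 = 1.942 mg/L
C = C₀ · e^(−k·t) = 1.942 × e^(−0.01790 × 143)
  = 1.942 × 0.07733 = 0.1502 mg/L
Convert: 0.1502 mg/L × 1000 = 150.2 µg/L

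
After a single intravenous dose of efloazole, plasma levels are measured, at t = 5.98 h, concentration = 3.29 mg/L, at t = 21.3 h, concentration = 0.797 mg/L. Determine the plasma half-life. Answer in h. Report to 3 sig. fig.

k = ln(C₁/C₂) / (t₂ − t₁) = ln(3.29/0.797) / (21.3 − 5.98)
  = 1.418 / 15.32 = 0.09256 h⁻¹
t½ = ln2 / k = 0.693147 / 0.09256 = 7.489 h

7.49 h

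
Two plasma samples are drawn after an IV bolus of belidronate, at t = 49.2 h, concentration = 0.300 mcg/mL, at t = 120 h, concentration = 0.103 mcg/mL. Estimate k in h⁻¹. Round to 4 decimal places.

k = ln(C₁/C₂) / (t₂ − t₁) = ln(0.300/0.103) / (120 − 49.2)
  = 1.069 / 70.80 = 0.01510 h⁻¹

0.0151 h⁻¹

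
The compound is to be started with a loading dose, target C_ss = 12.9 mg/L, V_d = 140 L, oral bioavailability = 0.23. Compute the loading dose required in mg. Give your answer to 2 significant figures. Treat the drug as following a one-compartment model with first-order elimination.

7900 mg

LD = Css × Vd / F = 12.9 × 140 / 0.23 = 7852 mg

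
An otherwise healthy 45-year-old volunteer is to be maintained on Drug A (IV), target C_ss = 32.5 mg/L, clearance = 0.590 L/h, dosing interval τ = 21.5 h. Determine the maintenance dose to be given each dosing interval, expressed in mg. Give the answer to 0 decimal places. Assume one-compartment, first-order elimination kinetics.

At steady state, Dose/τ = Css × CL.
Dose = Css × CL × τ = 32.5 × 0.5900 × 21.5 = 412.3 mg

412 mg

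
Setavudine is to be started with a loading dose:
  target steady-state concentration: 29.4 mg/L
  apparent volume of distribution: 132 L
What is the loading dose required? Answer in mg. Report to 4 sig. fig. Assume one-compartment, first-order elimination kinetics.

LD = Css × Vd = 29.4 × 132 = 3881 mg

3881 mg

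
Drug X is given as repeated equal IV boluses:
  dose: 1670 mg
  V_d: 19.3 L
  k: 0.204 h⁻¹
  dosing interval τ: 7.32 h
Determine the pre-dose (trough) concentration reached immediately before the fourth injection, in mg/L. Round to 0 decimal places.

C₀ per dose = Dose / Vd = 1670 / 19.3 = 86.53 mg/L
Fraction remaining after one interval: r = e^(−kτ) = e^(−0.2040 × 7.32) = 0.2246
Before dose 4, 3 doses have been given (aged 1τ, 2τ, 3τ).
C_trough = C₀ × (r + r² + … + r^3) = C₀ × r(1−r^3)/(1−r)
        = 86.53 × 0.2246 × (1 − 0.01133) / (1 − 0.2246) = 24.78 mg/L

25 mg/L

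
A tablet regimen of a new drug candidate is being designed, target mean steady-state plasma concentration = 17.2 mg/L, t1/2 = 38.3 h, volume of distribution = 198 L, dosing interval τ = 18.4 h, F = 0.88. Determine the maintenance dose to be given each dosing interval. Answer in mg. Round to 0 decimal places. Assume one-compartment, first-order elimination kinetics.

k = ln2 / t½ = 0.693147 / 38.3 = 0.01810 h⁻¹
CL = k × Vd = 0.01810 × 198 = 3.584 L/h
At steady state, F × (Dose/τ) = Css × CL.
Dose = Css × CL × τ / F = 17.2 × 3.584 × 18.4 / 0.88 = 1289 mg

1289 mg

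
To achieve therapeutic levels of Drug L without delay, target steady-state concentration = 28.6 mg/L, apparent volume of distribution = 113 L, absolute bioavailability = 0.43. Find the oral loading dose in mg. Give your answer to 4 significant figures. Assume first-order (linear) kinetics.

7516 mg

LD = Css × Vd / F = 28.6 × 113 / 0.43 = 7516 mg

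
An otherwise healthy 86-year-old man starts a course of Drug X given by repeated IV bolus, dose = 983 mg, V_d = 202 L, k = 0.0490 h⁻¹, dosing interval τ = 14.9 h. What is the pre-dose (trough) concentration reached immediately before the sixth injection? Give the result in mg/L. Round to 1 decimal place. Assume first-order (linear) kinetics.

4.4 mg/L

C₀ per dose = Dose / Vd = 983 / 202 = 4.866 mg/L
Fraction remaining after one interval: r = e^(−kτ) = e^(−0.04900 × 14.9) = 0.4819
Before dose 6, 5 doses have been given (aged 1τ, 2τ, 3τ, 4τ, 5τ).
C_trough = C₀ × (r + r² + … + r^5) = C₀ × r(1−r^5)/(1−r)
        = 4.866 × 0.4819 × (1 − 0.02599) / (1 − 0.4819) = 4.408 mg/L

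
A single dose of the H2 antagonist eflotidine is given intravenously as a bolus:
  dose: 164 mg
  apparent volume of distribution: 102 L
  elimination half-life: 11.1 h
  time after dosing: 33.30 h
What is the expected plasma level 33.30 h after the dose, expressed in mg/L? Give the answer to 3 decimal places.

0.201 mg/L

C₀ = Dose / Vd = 164.0 / 102 = 1.608 mg/L
k = ln2 / t½ = 0.693147 / 11.1 = 0.06245 h⁻¹
t / t½ = 33.30 / 11.1 = 3 half-lives
C = C₀ × (1/2)^3 = 1.608 × 0.1250 = 0.2010 mg/L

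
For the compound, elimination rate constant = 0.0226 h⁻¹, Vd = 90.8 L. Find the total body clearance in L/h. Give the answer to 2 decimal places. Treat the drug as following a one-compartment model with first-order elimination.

CL = k × Vd = 0.0226 × 90.8 = 2.052 L/h

2.05 L/h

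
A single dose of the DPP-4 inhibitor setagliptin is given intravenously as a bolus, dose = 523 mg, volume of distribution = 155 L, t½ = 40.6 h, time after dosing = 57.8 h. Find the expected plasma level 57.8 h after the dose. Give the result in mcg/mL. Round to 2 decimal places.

1.26 mcg/mL

C₀ = Dose / Vd = 523.0 / 155 = 3.374 mg/L
k = ln2 / t½ = 0.693147 / 40.6 = 0.01707 h⁻¹
C = C₀ · e^(−k·t) = 3.374 × e^(−0.01707 × 57.8)
  = 3.374 × 0.3728 = 1.258 mg/L
(1.258 mg/L = 1.258 mcg/mL)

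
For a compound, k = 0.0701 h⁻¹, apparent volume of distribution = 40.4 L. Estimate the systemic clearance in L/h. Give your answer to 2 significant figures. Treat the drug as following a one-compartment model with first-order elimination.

2.8 L/h

CL = k × Vd = 0.0701 × 40.4 = 2.832 L/h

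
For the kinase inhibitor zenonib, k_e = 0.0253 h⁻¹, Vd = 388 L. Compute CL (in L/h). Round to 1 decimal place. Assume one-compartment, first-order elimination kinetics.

CL = k × Vd = 0.0253 × 388 = 9.816 L/h

9.8 L/h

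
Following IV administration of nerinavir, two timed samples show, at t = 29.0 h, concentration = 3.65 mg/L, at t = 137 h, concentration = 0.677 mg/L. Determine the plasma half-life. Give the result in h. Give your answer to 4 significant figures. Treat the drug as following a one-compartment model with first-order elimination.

k = ln(C₁/C₂) / (t₂ − t₁) = ln(3.65/0.677) / (137 − 29.0)
  = 1.685 / 108.0 = 0.01560 h⁻¹
t½ = ln2 / k = 0.693147 / 0.01560 = 44.43 h

44.43 h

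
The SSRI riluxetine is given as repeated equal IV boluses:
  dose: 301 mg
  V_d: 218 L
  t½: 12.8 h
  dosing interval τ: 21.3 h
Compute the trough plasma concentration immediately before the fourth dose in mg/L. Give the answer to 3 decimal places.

0.617 mg/L

C₀ per dose = Dose / Vd = 301 / 218 = 1.381 mg/L
k = ln2 / t½ = 0.693147 / 12.8 = 0.05415 h⁻¹
Fraction remaining after one interval: r = e^(−kτ) = e^(−0.05415 × 21.3) = 0.3156
Before dose 4, 3 doses have been given (aged 1τ, 2τ, 3τ).
C_trough = C₀ × (r + r² + … + r^3) = C₀ × r(1−r^3)/(1−r)
        = 1.381 × 0.3156 × (1 − 0.03143) / (1 − 0.3156) = 0.6168 mg/L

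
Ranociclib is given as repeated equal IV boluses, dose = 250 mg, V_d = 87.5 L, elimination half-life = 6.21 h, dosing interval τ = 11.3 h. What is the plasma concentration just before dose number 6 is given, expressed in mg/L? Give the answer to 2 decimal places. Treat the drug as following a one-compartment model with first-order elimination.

C₀ per dose = Dose / Vd = 250 / 87.5 = 2.857 mg/L
k = ln2 / t½ = 0.693147 / 6.21 = 0.1116 h⁻¹
Fraction remaining after one interval: r = e^(−kτ) = e^(−0.1116 × 11.3) = 0.2833
Before dose 6, 5 doses have been given (aged 1τ, 2τ, 3τ, 4τ, 5τ).
C_trough = C₀ × (r + r² + … + r^5) = C₀ × r(1−r^5)/(1−r)
        = 2.857 × 0.2833 × (1 − 0.001825) / (1 − 0.2833) = 1.127 mg/L

1.13 mg/L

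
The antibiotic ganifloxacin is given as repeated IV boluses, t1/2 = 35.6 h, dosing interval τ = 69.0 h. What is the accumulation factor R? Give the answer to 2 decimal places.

1.35

k = ln2 / t½ = 0.693147 / 35.6 = 0.01947 h⁻¹
e^(−kτ) = e^(−0.01947 × 69.0) = 0.2609
Accumulation ratio R = 1 / (1 − e^(−kτ)) = 1 / (1 − 0.2609) = 1.353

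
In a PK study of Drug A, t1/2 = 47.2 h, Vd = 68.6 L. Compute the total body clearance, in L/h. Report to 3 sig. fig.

1.01 L/h

k = ln2 / t½ = 0.693147 / 47.2 = 0.01469 h⁻¹
CL = k × Vd = 0.01469 × 68.6 = 1.008 L/h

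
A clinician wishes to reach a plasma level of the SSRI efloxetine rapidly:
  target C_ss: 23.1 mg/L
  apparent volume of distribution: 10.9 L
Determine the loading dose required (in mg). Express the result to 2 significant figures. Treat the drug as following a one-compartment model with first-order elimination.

250 mg

LD = Css × Vd = 23.1 × 10.9 = 251.8 mg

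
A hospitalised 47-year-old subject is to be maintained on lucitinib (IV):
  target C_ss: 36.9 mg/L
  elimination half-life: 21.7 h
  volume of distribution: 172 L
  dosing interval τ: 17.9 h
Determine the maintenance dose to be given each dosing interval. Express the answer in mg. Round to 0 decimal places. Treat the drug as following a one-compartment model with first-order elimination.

3629 mg

k = ln2 / t½ = 0.693147 / 21.7 = 0.03194 h⁻¹
CL = k × Vd = 0.03194 × 172 = 5.494 L/h
At steady state, Dose/τ = Css × CL.
Dose = Css × CL × τ = 36.9 × 5.494 × 17.9 = 3629 mg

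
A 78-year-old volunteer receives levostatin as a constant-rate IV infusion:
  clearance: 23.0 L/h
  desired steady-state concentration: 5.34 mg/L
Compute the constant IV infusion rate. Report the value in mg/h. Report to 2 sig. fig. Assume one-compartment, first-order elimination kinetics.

At steady state, infusion rate R₀ = Css × CL = 5.34 × 23.00 = 122.8 mg/h

120 mg/h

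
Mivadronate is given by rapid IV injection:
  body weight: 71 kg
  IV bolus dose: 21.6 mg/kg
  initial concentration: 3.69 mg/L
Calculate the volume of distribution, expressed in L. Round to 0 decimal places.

Dose = 21.6 × 71 = 1534 mg
Vd = Dose / C₀ = 1534 / 3.69 = 415.7 L

416 L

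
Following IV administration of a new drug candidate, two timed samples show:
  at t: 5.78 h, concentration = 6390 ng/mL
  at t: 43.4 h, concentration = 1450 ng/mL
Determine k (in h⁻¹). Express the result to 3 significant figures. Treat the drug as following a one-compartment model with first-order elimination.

k = ln(C₁/C₂) / (t₂ − t₁) = ln(6390/1450) / (43.4 − 5.78)
  = 1.483 / 37.62 = 0.03942 h⁻¹

0.0394 h⁻¹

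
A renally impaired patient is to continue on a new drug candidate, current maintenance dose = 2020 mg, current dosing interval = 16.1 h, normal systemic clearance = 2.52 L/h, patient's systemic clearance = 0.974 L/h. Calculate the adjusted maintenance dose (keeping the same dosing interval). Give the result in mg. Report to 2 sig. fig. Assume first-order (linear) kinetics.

780 mg

To keep the same average steady-state level, dosing rate must scale with clearance.
CL ratio = 0.974 / 2.52 = 0.3865
New dose (same interval) = 2020 × 0.3865 = 780.7 mg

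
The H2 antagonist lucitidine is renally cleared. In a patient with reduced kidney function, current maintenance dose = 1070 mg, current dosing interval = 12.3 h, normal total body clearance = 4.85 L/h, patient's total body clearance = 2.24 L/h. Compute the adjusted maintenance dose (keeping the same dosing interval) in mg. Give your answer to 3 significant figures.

To keep the same average steady-state level, dosing rate must scale with clearance.
CL ratio = 2.24 / 4.85 = 0.4619
New dose (same interval) = 1070 × 0.4619 = 494.2 mg

494 mg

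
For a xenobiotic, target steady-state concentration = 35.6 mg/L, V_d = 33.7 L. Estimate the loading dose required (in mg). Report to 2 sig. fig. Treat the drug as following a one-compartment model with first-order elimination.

LD = Css × Vd = 35.6 × 33.7 = 1200 mg

1200 mg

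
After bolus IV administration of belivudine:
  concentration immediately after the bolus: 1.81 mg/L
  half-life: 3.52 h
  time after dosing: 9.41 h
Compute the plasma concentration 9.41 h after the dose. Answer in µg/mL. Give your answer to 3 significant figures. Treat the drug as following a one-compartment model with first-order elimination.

0.284 µg/mL

k = ln2 / t½ = 0.693147 / 3.52 = 0.1969 h⁻¹
C = C₀ · e^(−k·t) = 1.810 × e^(−0.1969 × 9.41)
  = 1.810 × 0.1568 = 0.2838 mg/L
(0.2838 mg/L = 0.2838 µg/mL)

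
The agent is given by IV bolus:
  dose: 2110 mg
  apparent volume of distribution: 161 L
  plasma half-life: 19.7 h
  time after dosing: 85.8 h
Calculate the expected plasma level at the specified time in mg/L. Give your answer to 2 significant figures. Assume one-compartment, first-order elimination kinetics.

0.64 mg/L

C₀ = Dose / Vd = 2110 / 161 = 13.11 mg/L
k = ln2 / t½ = 0.693147 / 19.7 = 0.03519 h⁻¹
C = C₀ · e^(−k·t) = 13.11 × e^(−0.03519 × 85.8)
  = 13.11 × 0.04884 = 0.6403 mg/L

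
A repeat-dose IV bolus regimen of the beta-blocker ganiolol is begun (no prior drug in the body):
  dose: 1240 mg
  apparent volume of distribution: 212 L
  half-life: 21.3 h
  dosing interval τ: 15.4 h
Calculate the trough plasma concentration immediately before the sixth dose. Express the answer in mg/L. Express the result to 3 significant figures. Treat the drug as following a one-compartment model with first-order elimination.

C₀ per dose = Dose / Vd = 1240 / 212 = 5.849 mg/L
k = ln2 / t½ = 0.693147 / 21.3 = 0.03254 h⁻¹
Fraction remaining after one interval: r = e^(−kτ) = e^(−0.03254 × 15.4) = 0.6059
Before dose 6, 5 doses have been given (aged 1τ, 2τ, 3τ, 4τ, 5τ).
C_trough = C₀ × (r + r² + … + r^5) = C₀ × r(1−r^5)/(1−r)
        = 5.849 × 0.6059 × (1 − 0.08166) / (1 − 0.6059) = 8.258 mg/L

8.26 mg/L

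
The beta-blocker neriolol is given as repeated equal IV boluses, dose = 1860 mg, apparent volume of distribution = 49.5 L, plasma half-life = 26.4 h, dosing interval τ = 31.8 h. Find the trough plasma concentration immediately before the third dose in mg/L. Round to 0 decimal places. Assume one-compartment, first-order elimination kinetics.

C₀ per dose = Dose / Vd = 1860 / 49.5 = 37.58 mg/L
k = ln2 / t½ = 0.693147 / 26.4 = 0.02626 h⁻¹
Fraction remaining after one interval: r = e^(−kτ) = e^(−0.02626 × 31.8) = 0.4338
Before dose 3, 2 doses have been given (aged 1τ, 2τ).
C_trough = C₀ × (r + r²) = 37.58 × (0.4338 + 0.1882) = 23.37 mg/L

23 mg/L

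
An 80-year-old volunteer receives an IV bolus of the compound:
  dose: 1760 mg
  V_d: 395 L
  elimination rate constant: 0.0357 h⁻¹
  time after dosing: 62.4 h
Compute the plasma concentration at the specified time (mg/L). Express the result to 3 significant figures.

C₀ = Dose / Vd = 1760 / 395 = 4.456 mg/L
C = C₀ · e^(−k·t) = 4.456 × e^(−0.03570 × 62.4)
  = 4.456 × 0.1078 = 0.4804 mg/L

0.480 mg/L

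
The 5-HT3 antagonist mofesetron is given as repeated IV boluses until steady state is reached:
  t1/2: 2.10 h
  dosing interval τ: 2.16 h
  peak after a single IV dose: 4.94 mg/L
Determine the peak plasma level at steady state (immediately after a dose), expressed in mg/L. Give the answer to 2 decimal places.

9.69 mg/L

k = ln2 / t½ = 0.693147 / 2.10 = 0.3301 h⁻¹
e^(−kτ) = e^(−0.3301 × 2.16) = 0.4902
Accumulation ratio R = 1 / (1 − e^(−kτ)) = 1 / (1 − 0.4902) = 1.962
Steady-state peak = C₀ × R = 4.94 × 1.962 = 9.692 mg/L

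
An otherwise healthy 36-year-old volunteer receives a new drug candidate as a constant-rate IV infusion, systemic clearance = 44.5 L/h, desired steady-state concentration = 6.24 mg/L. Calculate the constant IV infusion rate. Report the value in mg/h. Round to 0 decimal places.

At steady state, infusion rate R₀ = Css × CL = 6.24 × 44.50 = 277.7 mg/h

278 mg/h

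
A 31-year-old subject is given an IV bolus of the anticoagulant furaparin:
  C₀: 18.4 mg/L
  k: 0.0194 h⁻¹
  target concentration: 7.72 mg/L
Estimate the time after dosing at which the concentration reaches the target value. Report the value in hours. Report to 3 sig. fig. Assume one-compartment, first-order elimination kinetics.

44.8 h

t = ln(C₀ / C) / k = ln(18.40 / 7.72) / 0.01940
  = ln(2.383) / 0.01940 = 0.8684 / 0.01940 = 44.76 h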